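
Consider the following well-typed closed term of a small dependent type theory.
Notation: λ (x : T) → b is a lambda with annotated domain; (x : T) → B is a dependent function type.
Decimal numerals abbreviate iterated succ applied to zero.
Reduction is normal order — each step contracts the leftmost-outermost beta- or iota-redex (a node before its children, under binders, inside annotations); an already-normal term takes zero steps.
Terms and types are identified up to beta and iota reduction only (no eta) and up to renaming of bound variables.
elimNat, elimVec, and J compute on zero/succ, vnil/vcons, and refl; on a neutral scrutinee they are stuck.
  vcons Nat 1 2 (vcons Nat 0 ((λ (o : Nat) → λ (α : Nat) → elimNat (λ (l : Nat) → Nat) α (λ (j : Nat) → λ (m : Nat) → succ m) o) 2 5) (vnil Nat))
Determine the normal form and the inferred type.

reduced normal form:
  vcons Nat 1 2 (vcons Nat 0 7 (vnil Nat))
type:
  Vec Nat 2


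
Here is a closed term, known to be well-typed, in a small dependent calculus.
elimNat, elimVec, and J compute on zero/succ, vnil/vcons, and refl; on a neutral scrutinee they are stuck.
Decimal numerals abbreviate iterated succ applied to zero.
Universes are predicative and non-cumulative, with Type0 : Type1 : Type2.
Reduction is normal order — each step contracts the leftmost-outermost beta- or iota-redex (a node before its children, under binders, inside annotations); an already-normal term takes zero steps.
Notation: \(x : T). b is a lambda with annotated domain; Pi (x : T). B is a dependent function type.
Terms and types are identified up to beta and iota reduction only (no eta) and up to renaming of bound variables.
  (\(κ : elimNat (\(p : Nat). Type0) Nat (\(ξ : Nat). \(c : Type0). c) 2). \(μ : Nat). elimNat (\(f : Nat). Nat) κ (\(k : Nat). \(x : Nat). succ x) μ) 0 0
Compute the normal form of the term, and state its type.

resulting normal form:
  0
inferred type:
  Nat
observation: the term reaches its normal form after 3 normal-order steps.


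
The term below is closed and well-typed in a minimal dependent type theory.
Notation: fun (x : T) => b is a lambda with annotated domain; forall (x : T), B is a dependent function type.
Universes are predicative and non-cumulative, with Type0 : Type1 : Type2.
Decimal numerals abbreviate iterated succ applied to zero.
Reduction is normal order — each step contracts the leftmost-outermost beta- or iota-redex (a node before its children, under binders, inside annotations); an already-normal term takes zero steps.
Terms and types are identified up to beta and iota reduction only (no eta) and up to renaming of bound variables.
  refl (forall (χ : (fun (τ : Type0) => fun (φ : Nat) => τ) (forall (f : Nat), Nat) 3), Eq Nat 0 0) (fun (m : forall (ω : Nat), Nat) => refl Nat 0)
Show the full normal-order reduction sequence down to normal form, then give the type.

reduction (normal order):
  refl (forall (χ : (fun (τ : Type0) => fun (φ : Nat) => τ) (forall (f : Nat), Nat) 3), Eq Nat 0 0) (fun (m : forall (ω : Nat), Nat) => refl Nat 0)
  ~> refl (forall (χ : (fun (τ : Nat) => forall (φ : Nat), Nat) 3), Eq Nat 0 0) (fun (f : forall (m : Nat), Nat) => refl Nat 0)
  ~> refl (forall (χ : forall (τ : Nat), Nat), Eq Nat 0 0) (fun (φ : forall (f : Nat), Nat) => refl Nat 0)
type:
  Eq (forall (χ : forall (τ : Nat), Nat), Eq Nat 0 0) (fun (φ : forall (f : Nat), Nat) => refl Nat 0) (fun (m : forall (ω : Nat), Nat) => refl Nat 0)


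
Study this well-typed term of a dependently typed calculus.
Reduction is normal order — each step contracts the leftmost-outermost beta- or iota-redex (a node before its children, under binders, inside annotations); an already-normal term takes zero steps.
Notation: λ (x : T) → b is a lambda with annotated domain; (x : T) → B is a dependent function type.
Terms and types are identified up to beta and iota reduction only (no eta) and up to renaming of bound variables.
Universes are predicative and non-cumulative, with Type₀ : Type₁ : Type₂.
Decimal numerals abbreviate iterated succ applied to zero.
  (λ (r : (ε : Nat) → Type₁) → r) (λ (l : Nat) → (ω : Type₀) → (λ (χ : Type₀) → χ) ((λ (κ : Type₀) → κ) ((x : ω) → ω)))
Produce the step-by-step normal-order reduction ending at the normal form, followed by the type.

normal-order reduction:
  (λ (r : (ε : Nat) → Type₁) → r) (λ (l : Nat) → (ω : Type₀) → (λ (χ : Type₀) → χ) ((λ (κ : Type₀) → κ) ((x : ω) → ω)))
  ~> λ (r : Nat) → (ε : Type₀) → (λ (l : Type₀) → l) ((λ (ω : Type₀) → ω) ((χ : ε) → ε))
  ~> λ (r : Nat) → (ε : Type₀) → (λ (l : Type₀) → l) ((ω : ε) → ε)
  ~> λ (r : Nat) → (ε : Type₀) → (l : ε) → ε
type:
  (r : Nat) → Type₁


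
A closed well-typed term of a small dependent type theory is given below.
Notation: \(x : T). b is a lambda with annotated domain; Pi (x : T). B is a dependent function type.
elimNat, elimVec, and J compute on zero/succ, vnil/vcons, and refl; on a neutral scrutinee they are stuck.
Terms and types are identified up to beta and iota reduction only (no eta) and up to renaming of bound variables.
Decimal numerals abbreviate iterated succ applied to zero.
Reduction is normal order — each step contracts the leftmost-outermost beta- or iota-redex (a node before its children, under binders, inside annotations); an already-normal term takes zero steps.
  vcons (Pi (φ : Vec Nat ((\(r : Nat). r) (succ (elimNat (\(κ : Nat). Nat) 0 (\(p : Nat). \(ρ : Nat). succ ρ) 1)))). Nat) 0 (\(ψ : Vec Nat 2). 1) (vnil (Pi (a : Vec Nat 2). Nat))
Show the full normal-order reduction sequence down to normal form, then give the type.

normal-order reduction sequence:
  vcons (Pi (φ : Vec Nat ((\(r : Nat). r) (succ (elimNat (\(κ : Nat). Nat) 0 (\(p : Nat). \(ρ : Nat). succ ρ) 1)))). Nat) 0 (\(ψ : Vec Nat 2). 1) (vnil (Pi (a : Vec Nat 2). Nat))
  ~> vcons (Pi (φ : Vec Nat (succ (elimNat (\(r : Nat). Nat) 0 (\(κ : Nat). \(p : Nat). succ p) 1))). Nat) 0 (\(ρ : Vec Nat 2). 1) (vnil (Pi (ψ : Vec Nat 2). Nat))
  ~> vcons (Pi (φ : Vec Nat (succ ((\(r : Nat). \(κ : Nat). succ κ) 0 (elimNat (\(p : Nat). Nat) 0 (\(ρ : Nat). \(ψ : Nat). succ ψ) 0)))). Nat) 0 (\(a : Vec Nat 2). 1) (vnil (Pi (h : Vec Nat 2). Nat))
  ~> vcons (Pi (φ : Vec Nat (succ ((\(r : Nat). succ r) (elimNat (\(κ : Nat). Nat) 0 (\(p : Nat). \(ρ : Nat). succ ρ) 0)))). Nat) 0 (\(ψ : Vec Nat 2). 1) (vnil (Pi (a : Vec Nat 2). Nat))
  ~> vcons (Pi (φ : Vec Nat (succ (succ (elimNat (\(r : Nat). Nat) 0 (\(κ : Nat). \(p : Nat). succ p) 0)))). Nat) 0 (\(ρ : Vec Nat 2). 1) (vnil (Pi (ψ : Vec Nat 2). Nat))
  ~> vcons (Pi (φ : Vec Nat 2). Nat) 0 (\(r : Vec Nat 2). 1) (vnil (Pi (κ : Vec Nat 2). Nat))
type:
  Vec (Pi (φ : Vec Nat 2). Nat) 1


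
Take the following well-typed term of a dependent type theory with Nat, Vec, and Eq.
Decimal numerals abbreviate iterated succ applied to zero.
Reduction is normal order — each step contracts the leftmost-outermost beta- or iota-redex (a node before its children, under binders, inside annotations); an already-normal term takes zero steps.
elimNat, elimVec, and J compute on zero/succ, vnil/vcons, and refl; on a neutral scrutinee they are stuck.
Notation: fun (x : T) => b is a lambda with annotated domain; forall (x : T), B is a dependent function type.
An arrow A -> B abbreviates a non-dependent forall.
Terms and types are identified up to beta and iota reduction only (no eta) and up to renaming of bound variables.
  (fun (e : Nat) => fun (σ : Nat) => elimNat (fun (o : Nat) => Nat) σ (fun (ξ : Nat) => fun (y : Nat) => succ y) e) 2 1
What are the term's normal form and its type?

normal form:
  3
the term's type:
  Nat


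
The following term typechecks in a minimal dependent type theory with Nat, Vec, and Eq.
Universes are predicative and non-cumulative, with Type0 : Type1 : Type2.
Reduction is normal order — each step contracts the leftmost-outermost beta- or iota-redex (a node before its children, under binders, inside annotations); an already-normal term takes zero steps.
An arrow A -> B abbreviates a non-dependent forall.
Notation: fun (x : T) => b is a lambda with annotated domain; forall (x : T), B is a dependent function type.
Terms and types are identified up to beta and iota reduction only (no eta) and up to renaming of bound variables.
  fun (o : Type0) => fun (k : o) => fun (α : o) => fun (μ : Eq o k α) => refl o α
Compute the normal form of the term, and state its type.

normal form:
  fun (o : Type0) => fun (k : o) => fun (α : o) => fun (μ : Eq o k α) => refl o α
inferred type:
  forall (o : Type0), forall (k : o), forall (α : o), Eq o k α -> Eq o α α
observation: the term is already in normal form.


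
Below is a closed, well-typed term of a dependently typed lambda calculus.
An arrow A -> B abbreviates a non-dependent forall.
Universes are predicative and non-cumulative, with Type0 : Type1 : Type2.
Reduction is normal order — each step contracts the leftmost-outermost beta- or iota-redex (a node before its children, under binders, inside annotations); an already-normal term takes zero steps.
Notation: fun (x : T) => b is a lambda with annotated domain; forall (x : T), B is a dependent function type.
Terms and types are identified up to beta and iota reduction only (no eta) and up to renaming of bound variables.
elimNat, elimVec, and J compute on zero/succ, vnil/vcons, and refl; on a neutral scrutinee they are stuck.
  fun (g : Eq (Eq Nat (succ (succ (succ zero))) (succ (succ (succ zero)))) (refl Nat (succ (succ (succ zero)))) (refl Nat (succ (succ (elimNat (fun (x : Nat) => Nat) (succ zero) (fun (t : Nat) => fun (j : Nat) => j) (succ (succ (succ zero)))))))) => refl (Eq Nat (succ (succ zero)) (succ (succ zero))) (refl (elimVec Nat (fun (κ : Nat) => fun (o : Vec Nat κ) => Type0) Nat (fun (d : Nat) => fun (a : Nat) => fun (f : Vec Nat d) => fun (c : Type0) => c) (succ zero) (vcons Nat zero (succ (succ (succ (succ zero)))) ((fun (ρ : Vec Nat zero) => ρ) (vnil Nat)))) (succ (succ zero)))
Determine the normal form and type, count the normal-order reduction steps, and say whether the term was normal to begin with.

resulting normal form:
  fun (g : Eq (Eq Nat (succ (succ (succ zero))) (succ (succ (succ zero)))) (refl Nat (succ (succ (succ zero)))) (refl Nat (succ (succ (succ zero))))) => refl (Eq Nat (succ (succ zero)) (succ (succ zero))) (refl Nat (succ (succ zero)))
type:
  Eq (Eq Nat (succ (succ (succ zero))) (succ (succ (succ zero)))) (refl Nat (succ (succ (succ zero)))) (refl Nat (succ (succ (succ zero)))) -> Eq (Eq Nat (succ (succ zero)) (succ (succ zero))) (refl Nat (succ (succ zero))) (refl Nat (succ (succ zero)))
reduction steps (normal order): 17
started in normal form: no
first contracted redex: an elimNat iota-redex


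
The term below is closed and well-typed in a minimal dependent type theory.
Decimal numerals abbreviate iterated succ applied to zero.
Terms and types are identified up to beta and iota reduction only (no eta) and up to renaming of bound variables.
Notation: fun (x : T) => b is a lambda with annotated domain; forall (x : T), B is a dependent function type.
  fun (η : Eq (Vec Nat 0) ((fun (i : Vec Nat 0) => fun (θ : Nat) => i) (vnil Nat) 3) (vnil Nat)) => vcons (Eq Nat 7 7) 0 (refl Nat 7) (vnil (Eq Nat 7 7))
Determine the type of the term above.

type:
  forall (η : Eq (Vec Nat 0) (vnil Nat) (vnil Nat)), Vec (Eq Nat 7 7) 1


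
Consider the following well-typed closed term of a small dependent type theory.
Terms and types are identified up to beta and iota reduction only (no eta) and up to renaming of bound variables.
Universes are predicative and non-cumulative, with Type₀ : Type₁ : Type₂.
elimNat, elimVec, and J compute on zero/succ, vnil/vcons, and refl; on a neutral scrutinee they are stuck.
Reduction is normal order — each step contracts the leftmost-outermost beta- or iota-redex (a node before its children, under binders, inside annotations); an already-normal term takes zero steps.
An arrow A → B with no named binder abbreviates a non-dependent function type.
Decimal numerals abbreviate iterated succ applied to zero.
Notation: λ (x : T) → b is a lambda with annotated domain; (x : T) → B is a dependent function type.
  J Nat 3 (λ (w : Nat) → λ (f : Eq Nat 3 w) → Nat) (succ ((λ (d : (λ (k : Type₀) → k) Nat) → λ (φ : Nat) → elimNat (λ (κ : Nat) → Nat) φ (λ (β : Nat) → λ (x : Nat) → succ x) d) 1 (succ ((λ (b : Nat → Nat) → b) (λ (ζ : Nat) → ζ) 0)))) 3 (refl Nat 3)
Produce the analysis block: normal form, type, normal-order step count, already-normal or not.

resulting normal form:
  3
the term's type:
  Nat
normal-order step count: 9
started in normal form: no
first redex: a J iota-redex


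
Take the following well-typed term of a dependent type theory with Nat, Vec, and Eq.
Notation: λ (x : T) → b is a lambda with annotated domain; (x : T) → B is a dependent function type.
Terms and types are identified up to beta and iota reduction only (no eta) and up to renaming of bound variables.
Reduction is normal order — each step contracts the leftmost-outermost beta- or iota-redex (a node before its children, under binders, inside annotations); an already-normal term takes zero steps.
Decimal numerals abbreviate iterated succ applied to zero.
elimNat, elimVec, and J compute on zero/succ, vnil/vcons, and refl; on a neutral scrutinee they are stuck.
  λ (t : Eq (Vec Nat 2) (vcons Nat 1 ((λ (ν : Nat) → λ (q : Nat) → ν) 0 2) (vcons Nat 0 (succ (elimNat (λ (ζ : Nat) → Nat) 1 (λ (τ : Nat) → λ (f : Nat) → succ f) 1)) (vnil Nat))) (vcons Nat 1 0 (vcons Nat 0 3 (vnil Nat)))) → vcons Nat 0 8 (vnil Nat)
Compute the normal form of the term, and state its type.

resulting normal form:
  λ (t : Eq (Vec Nat 2) (vcons Nat 1 0 (vcons Nat 0 3 (vnil Nat))) (vcons Nat 1 0 (vcons Nat 0 3 (vnil Nat)))) → vcons Nat 0 8 (vnil Nat)
type:
  (t : Eq (Vec Nat 2) (vcons Nat 1 0 (vcons Nat 0 3 (vnil Nat))) (vcons Nat 1 0 (vcons Nat 0 3 (vnil Nat)))) → Vec Nat 1


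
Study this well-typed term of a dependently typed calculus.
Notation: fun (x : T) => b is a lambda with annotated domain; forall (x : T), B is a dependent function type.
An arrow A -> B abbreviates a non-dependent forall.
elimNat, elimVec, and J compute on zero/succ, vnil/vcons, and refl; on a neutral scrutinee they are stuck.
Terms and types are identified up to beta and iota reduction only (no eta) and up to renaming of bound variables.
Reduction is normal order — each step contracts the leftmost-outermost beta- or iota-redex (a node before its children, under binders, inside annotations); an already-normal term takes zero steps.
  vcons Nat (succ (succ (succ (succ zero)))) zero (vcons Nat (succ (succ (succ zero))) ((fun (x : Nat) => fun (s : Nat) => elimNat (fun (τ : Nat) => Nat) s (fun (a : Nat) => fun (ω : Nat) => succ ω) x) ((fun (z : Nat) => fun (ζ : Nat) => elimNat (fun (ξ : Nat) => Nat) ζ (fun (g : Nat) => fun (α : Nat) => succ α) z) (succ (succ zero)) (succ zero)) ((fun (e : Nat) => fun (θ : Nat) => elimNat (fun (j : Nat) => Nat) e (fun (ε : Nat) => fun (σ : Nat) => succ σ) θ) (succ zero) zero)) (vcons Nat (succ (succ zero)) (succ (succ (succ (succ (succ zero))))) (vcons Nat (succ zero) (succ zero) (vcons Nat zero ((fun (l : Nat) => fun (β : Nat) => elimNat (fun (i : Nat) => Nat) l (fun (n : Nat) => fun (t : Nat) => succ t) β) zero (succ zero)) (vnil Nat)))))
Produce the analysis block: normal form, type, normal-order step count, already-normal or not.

normal form:
  vcons Nat (succ (succ (succ (succ zero)))) zero (vcons Nat (succ (succ (succ zero))) (succ (succ (succ (succ zero)))) (vcons Nat (succ (succ zero)) (succ (succ (succ (succ (succ zero))))) (vcons Nat (succ zero) (succ zero) (vcons Nat zero (succ zero) (vnil Nat)))))
the term's type:
  Vec Nat (succ (succ (succ (succ (succ zero)))))
steps to reach normal form (normal order): 30
started in normal form: no
first redex: a beta-redex


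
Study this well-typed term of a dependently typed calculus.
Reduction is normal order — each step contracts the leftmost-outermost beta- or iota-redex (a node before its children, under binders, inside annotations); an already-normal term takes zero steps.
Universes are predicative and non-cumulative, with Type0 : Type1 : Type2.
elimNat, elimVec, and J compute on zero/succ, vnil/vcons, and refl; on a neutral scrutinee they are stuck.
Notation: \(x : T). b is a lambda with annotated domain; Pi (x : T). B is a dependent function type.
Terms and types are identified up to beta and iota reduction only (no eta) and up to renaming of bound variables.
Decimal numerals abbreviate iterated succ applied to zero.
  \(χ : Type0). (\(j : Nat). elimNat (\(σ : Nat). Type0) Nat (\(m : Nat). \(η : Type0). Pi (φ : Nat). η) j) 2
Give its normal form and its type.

normal form:
  \(χ : Type0). Pi (j : Nat). Pi (σ : Nat). Nat
inferred type:
  Pi (χ : Type0). Type0
observation: reduction starts at a beta-redex, and 8 normal-order steps reach the normal form.


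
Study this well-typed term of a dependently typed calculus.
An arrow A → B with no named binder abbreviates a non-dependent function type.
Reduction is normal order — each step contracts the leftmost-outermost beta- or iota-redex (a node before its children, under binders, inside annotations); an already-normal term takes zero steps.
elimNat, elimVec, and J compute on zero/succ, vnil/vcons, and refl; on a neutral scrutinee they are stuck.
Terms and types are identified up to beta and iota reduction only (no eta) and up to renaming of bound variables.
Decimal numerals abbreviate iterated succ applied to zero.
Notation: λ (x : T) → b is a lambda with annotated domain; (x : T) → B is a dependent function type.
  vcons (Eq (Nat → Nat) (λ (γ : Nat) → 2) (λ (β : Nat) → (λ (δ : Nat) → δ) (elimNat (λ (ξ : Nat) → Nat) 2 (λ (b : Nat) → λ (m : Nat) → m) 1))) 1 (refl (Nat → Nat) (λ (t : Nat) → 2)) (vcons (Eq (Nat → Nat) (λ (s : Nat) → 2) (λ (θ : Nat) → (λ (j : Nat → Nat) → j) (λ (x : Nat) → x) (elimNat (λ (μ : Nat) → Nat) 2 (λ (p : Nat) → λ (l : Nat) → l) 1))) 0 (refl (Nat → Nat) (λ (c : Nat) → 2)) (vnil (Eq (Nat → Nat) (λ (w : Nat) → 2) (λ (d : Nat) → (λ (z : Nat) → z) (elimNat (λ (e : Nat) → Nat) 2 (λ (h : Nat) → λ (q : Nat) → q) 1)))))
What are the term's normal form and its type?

normal form:
  vcons (Eq (Nat → Nat) (λ (γ : Nat) → 2) (λ (β : Nat) → 2)) 1 (refl (Nat → Nat) (λ (δ : Nat) → 2)) (vcons (Eq (Nat → Nat) (λ (ξ : Nat) → 2) (λ (b : Nat) → 2)) 0 (refl (Nat → Nat) (λ (m : Nat) → 2)) (vnil (Eq (Nat → Nat) (λ (t : Nat) → 2) (λ (s : Nat) → 2))))
the term's type:
  Vec (Eq (Nat → Nat) (λ (γ : Nat) → 2) (λ (β : Nat) → 2)) 2
observation: the leftmost-outermost redex is a beta-redex, and normalization takes 16 steps.


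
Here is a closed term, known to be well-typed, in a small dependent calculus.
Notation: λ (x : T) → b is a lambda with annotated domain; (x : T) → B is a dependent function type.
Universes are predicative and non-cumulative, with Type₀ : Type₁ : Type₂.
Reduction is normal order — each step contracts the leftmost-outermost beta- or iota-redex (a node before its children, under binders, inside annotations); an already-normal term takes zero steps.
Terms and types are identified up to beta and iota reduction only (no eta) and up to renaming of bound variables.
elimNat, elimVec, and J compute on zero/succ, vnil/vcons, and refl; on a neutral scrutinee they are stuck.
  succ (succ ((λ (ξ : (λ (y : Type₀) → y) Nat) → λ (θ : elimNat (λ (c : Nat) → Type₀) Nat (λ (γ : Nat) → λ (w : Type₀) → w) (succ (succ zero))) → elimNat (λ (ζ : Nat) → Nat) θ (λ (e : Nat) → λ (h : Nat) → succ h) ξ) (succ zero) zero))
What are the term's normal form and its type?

resulting normal form:
  succ (succ (succ zero))
type:
  Nat
observation: 6 normal-order steps normalize the term, beginning with a beta-redex.


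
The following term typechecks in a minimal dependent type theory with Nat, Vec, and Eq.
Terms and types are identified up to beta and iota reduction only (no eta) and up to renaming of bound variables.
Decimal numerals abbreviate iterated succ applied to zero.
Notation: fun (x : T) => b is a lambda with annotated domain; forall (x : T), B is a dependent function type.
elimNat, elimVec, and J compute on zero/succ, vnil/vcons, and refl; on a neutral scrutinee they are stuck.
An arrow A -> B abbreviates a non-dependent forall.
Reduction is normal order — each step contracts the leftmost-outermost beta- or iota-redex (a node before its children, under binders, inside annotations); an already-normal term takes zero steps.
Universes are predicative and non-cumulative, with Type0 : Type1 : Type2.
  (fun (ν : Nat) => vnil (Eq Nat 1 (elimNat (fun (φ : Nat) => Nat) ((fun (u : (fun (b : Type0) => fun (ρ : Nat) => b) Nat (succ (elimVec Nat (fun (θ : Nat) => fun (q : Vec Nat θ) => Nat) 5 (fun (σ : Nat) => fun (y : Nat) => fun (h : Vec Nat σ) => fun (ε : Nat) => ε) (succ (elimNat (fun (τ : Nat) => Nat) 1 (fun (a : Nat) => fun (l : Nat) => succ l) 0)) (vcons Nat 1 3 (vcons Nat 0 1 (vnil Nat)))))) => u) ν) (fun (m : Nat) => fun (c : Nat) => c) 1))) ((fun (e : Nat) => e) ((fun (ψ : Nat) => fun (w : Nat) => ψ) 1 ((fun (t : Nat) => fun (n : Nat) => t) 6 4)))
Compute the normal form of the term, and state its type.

reduced normal form:
  vnil (Eq Nat 1 1)
inferred type:
  Vec (Eq Nat 1 1) 0
observation: normalization takes exactly 9 steps under the normal-order strategy.


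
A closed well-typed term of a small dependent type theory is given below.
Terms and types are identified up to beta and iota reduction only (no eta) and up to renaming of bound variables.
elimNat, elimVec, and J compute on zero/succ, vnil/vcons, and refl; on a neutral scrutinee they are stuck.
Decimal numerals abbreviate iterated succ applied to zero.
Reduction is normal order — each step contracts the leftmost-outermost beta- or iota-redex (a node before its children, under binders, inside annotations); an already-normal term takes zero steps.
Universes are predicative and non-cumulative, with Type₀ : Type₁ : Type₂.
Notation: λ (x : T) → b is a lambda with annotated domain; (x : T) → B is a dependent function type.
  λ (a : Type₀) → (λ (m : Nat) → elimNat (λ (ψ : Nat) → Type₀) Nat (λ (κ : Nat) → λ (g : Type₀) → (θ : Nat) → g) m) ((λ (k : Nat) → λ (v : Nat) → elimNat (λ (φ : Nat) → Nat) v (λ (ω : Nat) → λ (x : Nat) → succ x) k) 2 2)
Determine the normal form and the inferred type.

resulting normal form:
  λ (a : Type₀) → (m : Nat) → (ψ : Nat) → (κ : Nat) → (g : Nat) → Nat
the term's type:
  (a : Type₀) → Type₀


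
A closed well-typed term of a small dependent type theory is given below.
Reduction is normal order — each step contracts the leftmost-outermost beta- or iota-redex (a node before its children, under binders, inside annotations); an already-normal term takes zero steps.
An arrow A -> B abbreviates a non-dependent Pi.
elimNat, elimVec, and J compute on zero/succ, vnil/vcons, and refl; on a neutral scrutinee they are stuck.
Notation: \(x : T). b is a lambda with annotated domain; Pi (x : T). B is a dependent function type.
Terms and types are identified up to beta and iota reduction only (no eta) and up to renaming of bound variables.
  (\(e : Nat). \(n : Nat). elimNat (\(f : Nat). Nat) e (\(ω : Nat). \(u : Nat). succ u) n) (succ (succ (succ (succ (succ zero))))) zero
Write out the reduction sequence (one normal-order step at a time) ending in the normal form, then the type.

reduction (normal order):
  (\(e : Nat). \(n : Nat). elimNat (\(f : Nat). Nat) e (\(ω : Nat). \(u : Nat). succ u) n) (succ (succ (succ (succ (succ zero))))) zero
  ~> (\(e : Nat). elimNat (\(n : Nat). Nat) (succ (succ (succ (succ (succ zero))))) (\(f : Nat). \(ω : Nat). succ ω) e) zero
  ~> elimNat (\(e : Nat). Nat) (succ (succ (succ (succ (succ zero))))) (\(n : Nat). \(f : Nat). succ f) zero
  ~> succ (succ (succ (succ (succ zero))))
type:
  Nat


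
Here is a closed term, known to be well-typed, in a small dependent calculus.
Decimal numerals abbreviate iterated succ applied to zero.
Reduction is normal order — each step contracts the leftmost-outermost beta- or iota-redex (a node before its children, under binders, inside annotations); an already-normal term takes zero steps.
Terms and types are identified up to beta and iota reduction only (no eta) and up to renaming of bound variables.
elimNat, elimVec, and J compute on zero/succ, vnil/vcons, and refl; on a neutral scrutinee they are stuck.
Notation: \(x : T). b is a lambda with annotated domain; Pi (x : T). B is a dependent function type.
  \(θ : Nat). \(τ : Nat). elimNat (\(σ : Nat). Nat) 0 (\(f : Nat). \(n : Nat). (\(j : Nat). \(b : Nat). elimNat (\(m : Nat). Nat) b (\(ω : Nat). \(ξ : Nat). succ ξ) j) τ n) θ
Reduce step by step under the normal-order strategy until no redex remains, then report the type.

reduction (normal order):
  \(θ : Nat). \(τ : Nat). elimNat (\(σ : Nat). Nat) 0 (\(f : Nat). \(n : Nat). (\(j : Nat). \(b : Nat). elimNat (\(m : Nat). Nat) b (\(ω : Nat). \(ξ : Nat). succ ξ) j) τ n) θ
  ~> \(θ : Nat). \(τ : Nat). elimNat (\(σ : Nat). Nat) 0 (\(f : Nat). \(n : Nat). (\(j : Nat). elimNat (\(b : Nat). Nat) j (\(m : Nat). \(ω : Nat). succ ω) τ) n) θ
  ~> \(θ : Nat). \(τ : Nat). elimNat (\(σ : Nat). Nat) 0 (\(f : Nat). \(n : Nat). elimNat (\(j : Nat). Nat) n (\(b : Nat). \(m : Nat). succ m) τ) θ
inferred type:
  Pi (θ : Nat). Pi (τ : Nat). Nat


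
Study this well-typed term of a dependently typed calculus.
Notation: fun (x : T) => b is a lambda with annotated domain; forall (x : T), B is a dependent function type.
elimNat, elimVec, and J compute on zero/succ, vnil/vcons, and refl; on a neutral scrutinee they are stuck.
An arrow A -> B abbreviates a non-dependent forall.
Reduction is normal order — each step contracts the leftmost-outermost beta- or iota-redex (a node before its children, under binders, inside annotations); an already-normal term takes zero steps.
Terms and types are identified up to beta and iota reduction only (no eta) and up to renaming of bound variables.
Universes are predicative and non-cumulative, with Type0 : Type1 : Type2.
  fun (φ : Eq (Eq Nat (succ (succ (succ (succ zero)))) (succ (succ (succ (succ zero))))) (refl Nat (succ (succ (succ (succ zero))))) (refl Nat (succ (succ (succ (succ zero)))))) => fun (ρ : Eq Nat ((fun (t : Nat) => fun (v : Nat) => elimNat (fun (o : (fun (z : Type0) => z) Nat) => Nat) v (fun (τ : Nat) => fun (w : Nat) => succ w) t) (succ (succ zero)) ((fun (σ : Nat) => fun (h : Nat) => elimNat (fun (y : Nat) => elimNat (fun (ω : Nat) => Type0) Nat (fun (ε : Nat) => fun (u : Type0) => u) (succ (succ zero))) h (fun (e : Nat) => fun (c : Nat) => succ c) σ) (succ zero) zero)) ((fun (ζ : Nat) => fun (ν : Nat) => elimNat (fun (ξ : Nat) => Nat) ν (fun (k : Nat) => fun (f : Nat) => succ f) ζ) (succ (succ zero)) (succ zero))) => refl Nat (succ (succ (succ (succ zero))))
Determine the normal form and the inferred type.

reduced normal form:
  fun (φ : Eq (Eq Nat (succ (succ (succ (succ zero)))) (succ (succ (succ (succ zero))))) (refl Nat (succ (succ (succ (succ zero))))) (refl Nat (succ (succ (succ (succ zero)))))) => fun (ρ : Eq Nat (succ (succ (succ zero))) (succ (succ (succ zero)))) => refl Nat (succ (succ (succ (succ zero))))
type:
  Eq (Eq Nat (succ (succ (succ (succ zero)))) (succ (succ (succ (succ zero))))) (refl Nat (succ (succ (succ (succ zero))))) (refl Nat (succ (succ (succ (succ zero))))) -> Eq Nat (succ (succ (succ zero))) (succ (succ (succ zero))) -> Eq Nat (succ (succ (succ (succ zero)))) (succ (succ (succ (succ zero))))
observation: contracting a beta-redex first, the term normalizes in 24 steps.


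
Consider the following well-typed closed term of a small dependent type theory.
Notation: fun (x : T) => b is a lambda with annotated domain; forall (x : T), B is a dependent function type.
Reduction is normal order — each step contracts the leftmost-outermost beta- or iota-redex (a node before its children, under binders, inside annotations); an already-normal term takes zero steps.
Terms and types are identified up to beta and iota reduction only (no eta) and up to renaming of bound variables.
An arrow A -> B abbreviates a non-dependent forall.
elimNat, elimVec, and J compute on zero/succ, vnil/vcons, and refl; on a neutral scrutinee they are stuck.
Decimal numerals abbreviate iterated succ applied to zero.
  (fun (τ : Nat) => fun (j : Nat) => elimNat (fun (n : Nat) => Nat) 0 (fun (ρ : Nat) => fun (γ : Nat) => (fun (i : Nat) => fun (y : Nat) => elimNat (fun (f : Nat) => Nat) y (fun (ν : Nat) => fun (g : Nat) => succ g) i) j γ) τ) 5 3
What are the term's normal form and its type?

reduced normal form:
  15
type:
  Nat
observation: the leftmost-outermost redex is a beta-redex, and normalization takes 78 steps.


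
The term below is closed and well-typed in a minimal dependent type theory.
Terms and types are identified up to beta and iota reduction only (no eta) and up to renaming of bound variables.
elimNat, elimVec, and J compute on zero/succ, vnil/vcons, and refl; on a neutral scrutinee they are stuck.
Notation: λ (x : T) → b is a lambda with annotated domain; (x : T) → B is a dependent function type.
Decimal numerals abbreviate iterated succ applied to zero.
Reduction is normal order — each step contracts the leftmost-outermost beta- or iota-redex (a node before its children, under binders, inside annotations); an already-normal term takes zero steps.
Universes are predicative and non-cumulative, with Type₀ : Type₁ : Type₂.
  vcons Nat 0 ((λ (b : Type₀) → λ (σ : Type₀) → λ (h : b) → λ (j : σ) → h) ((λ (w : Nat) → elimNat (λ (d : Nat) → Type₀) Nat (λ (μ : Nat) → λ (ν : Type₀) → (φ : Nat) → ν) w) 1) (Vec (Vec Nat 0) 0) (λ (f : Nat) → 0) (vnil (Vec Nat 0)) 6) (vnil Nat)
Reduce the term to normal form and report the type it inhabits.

resulting normal form:
  vcons Nat 0 0 (vnil Nat)
inferred type:
  Vec Nat 1


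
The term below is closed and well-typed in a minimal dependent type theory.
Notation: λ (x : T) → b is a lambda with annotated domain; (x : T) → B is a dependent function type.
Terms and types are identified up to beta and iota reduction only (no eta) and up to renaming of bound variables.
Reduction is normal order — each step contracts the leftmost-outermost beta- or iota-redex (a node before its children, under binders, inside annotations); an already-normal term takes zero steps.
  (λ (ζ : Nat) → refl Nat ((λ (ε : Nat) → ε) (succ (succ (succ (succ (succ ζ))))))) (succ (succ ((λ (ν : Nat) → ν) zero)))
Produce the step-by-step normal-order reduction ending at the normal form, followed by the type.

reduction (normal order):
  (λ (ζ : Nat) → refl Nat ((λ (ε : Nat) → ε) (succ (succ (succ (succ (succ ζ))))))) (succ (succ ((λ (ν : Nat) → ν) zero)))
  ~> refl Nat ((λ (ζ : Nat) → ζ) (succ (succ (succ (succ (succ (succ (succ ((λ (ε : Nat) → ε) zero)))))))))
  ~> refl Nat (succ (succ (succ (succ (succ (succ (succ ((λ (ζ : Nat) → ζ) zero))))))))
  ~> refl Nat (succ (succ (succ (succ (succ (succ (succ zero)))))))
inferred type:
  Eq Nat (succ (succ (succ (succ (succ (succ (succ zero))))))) (succ (succ (succ (succ (succ (succ (succ zero)))))))


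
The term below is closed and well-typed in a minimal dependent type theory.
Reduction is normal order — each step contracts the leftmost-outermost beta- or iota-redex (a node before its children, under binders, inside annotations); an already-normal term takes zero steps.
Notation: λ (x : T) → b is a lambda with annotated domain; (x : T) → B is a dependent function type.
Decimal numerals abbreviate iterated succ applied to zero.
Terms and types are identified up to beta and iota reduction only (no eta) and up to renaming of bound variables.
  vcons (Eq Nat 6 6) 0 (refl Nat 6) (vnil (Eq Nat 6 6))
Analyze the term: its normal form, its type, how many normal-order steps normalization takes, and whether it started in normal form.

reduced normal form:
  vcons (Eq Nat 6 6) 0 (refl Nat 6) (vnil (Eq Nat 6 6))
type:
  Vec (Eq Nat 6 6) 1
steps to reach normal form (normal order): 0
already normal: yes


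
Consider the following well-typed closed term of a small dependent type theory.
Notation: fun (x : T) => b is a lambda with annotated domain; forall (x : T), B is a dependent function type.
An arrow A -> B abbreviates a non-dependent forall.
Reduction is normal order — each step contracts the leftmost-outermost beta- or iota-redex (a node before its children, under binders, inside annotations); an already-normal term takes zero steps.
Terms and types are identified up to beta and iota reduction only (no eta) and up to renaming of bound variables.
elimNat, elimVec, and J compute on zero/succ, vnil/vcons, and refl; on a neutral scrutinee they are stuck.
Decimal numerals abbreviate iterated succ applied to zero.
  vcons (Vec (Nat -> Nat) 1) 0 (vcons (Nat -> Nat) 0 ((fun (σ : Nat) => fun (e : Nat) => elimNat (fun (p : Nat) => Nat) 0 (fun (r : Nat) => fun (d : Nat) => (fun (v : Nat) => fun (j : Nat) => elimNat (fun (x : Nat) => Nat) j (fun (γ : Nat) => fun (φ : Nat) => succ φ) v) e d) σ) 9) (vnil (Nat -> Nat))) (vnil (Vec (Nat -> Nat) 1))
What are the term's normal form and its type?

resulting normal form:
  vcons (Vec (Nat -> Nat) 1) 0 (vcons (Nat -> Nat) 0 (fun (σ : Nat) => elimNat (fun (e : Nat) => Nat) (elimNat (fun (p : Nat) => Nat) (elimNat (fun (r : Nat) => Nat) (elimNat (fun (d : Nat) => Nat) (elimNat (fun (v : Nat) => Nat) (elimNat (fun (j : Nat) => Nat) (elimNat (fun (x : Nat) => Nat) (elimNat (fun (γ : Nat) => Nat) (elimNat (fun (φ : Nat) => Nat) 0 (fun (ν : Nat) => fun (u : Nat) => succ u) σ) (fun (τ : Nat) => fun (q : Nat) => succ q) σ) (fun (g : Nat) => fun (κ : Nat) => succ κ) σ) (fun (i : Nat) => fun (δ : Nat) => succ δ) σ) (fun (s : Nat) => fun (z : Nat) => succ z) σ) (fun (α : Nat) => fun (o : Nat) => succ o) σ) (fun (w : Nat) => fun (t : Nat) => succ t) σ) (fun (μ : Nat) => fun (ω : Nat) => succ ω) σ) (fun (a : Nat) => fun (l : Nat) => succ l) σ) (vnil (Nat -> Nat))) (vnil (Vec (Nat -> Nat) 1))
inferred type:
  Vec (Vec (Nat -> Nat) 1) 1
observation: contracting a beta-redex first, the term normalizes in 47 steps.


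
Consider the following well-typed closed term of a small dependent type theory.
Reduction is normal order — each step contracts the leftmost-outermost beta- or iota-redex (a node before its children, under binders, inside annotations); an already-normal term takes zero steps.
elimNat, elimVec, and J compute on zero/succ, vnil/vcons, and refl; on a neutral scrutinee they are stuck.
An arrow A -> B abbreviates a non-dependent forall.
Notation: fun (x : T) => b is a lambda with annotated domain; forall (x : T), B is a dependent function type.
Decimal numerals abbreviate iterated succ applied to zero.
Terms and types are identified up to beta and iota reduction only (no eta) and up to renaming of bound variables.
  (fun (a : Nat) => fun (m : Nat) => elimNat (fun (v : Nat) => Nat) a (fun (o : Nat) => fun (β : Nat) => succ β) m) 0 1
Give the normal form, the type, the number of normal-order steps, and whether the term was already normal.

resulting normal form:
  1
type:
  Nat
reduction steps (normal order): 6
started in normal form: no
first contracted redex: a beta-redex


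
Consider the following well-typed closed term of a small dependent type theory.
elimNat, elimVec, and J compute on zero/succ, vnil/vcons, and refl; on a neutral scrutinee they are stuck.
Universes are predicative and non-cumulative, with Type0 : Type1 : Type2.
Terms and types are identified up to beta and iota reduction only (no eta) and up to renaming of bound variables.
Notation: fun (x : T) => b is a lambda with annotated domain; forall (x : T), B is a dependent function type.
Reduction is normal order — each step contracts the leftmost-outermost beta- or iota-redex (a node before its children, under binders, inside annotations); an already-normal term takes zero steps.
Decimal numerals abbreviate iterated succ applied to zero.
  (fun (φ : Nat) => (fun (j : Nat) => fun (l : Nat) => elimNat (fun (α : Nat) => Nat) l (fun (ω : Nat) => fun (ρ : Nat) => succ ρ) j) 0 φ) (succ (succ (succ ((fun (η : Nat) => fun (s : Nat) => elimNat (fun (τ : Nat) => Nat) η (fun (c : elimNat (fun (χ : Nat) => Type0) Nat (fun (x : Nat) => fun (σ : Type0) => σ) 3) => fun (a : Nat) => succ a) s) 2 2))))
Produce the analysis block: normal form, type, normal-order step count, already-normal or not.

reduced normal form:
  7
the term's type:
  Nat
reduction steps (normal order): 13
already normal: no
first redex: a beta-redex


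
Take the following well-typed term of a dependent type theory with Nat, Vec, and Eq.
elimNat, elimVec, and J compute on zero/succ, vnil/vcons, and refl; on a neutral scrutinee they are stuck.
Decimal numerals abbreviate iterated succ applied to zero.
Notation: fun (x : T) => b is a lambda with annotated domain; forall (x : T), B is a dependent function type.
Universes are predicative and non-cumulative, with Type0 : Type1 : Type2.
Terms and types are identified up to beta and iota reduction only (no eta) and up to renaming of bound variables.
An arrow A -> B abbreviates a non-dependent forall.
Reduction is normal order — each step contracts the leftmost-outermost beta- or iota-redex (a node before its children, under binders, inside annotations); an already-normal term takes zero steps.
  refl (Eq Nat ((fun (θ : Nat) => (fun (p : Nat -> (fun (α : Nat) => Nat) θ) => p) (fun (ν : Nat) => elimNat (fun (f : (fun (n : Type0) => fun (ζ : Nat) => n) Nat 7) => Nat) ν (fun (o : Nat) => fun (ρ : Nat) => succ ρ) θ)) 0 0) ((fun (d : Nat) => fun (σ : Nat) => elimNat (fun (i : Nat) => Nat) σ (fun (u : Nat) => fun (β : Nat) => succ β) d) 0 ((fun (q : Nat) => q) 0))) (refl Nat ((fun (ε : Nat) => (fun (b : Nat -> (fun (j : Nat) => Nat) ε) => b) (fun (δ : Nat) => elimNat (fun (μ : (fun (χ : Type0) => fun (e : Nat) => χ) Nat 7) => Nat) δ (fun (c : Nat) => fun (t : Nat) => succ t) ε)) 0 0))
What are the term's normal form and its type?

resulting normal form:
  refl (Eq Nat 0 0) (refl Nat 0)
the term's type:
  Eq (Eq Nat 0 0) (refl Nat 0) (refl Nat 0)
observation: the term reaches its normal form after 12 normal-order steps.


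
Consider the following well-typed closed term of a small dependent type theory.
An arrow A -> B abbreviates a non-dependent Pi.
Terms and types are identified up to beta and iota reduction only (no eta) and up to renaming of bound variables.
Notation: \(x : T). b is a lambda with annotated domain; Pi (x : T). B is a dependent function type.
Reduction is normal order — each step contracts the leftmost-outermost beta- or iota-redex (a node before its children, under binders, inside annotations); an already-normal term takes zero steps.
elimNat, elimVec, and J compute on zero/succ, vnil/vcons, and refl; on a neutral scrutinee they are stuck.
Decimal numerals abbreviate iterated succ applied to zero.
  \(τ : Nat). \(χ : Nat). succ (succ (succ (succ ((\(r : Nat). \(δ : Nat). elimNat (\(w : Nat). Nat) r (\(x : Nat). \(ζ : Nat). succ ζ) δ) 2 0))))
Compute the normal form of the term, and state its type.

reduced normal form:
  \(τ : Nat). \(χ : Nat). 6
type:
  Nat -> Nat -> Nat
observation: the term reaches its normal form after 3 normal-order steps.


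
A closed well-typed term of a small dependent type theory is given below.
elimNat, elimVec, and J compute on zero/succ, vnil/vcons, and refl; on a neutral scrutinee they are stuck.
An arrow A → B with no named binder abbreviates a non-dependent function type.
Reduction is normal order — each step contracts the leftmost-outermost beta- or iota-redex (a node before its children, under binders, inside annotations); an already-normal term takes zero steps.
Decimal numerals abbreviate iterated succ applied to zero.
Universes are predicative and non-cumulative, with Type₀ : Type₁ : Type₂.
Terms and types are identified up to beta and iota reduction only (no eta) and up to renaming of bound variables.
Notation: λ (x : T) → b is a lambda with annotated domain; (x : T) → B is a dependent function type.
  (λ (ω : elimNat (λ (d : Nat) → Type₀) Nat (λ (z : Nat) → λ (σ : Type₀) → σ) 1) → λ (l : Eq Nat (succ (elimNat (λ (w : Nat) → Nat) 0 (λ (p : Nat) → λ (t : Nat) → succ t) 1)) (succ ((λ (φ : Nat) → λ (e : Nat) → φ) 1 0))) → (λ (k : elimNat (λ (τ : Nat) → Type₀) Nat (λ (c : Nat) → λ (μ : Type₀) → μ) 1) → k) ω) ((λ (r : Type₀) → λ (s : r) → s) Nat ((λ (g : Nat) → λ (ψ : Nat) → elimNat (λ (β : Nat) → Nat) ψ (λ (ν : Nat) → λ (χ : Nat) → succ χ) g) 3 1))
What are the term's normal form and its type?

reduced normal form:
  λ (ω : Eq Nat 2 2) → 4
type:
  Eq Nat 2 2 → Nat
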